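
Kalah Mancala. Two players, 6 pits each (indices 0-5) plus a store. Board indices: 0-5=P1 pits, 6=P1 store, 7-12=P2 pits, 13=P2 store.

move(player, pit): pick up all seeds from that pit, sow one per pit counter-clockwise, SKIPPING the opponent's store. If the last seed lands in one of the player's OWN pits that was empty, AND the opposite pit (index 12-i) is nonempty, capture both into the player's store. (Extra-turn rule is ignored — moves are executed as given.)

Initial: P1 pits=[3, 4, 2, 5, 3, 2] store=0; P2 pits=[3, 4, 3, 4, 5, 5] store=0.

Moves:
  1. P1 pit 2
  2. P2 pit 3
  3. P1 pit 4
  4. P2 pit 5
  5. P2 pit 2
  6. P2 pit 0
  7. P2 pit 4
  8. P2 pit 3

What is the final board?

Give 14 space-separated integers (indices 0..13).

Move 1: P1 pit2 -> P1=[3,4,0,6,4,2](0) P2=[3,4,3,4,5,5](0)
Move 2: P2 pit3 -> P1=[4,4,0,6,4,2](0) P2=[3,4,3,0,6,6](1)
Move 3: P1 pit4 -> P1=[4,4,0,6,0,3](1) P2=[4,5,3,0,6,6](1)
Move 4: P2 pit5 -> P1=[5,5,1,7,1,3](1) P2=[4,5,3,0,6,0](2)
Move 5: P2 pit2 -> P1=[0,5,1,7,1,3](1) P2=[4,5,0,1,7,0](8)
Move 6: P2 pit0 -> P1=[0,5,1,7,1,3](1) P2=[0,6,1,2,8,0](8)
Move 7: P2 pit4 -> P1=[1,6,2,8,2,4](1) P2=[0,6,1,2,0,1](9)
Move 8: P2 pit3 -> P1=[1,6,2,8,2,4](1) P2=[0,6,1,0,1,2](9)

Answer: 1 6 2 8 2 4 1 0 6 1 0 1 2 9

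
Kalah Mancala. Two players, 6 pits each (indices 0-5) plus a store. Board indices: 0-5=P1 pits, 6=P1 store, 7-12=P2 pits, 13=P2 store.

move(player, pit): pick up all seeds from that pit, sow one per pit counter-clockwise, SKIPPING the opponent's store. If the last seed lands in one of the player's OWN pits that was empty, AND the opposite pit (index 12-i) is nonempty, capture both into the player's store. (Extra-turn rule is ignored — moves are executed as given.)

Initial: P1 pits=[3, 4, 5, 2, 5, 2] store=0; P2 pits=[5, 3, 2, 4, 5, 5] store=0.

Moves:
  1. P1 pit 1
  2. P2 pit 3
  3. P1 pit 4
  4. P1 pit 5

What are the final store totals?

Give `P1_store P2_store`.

Answer: 2 1

Derivation:
Move 1: P1 pit1 -> P1=[3,0,6,3,6,3](0) P2=[5,3,2,4,5,5](0)
Move 2: P2 pit3 -> P1=[4,0,6,3,6,3](0) P2=[5,3,2,0,6,6](1)
Move 3: P1 pit4 -> P1=[4,0,6,3,0,4](1) P2=[6,4,3,1,6,6](1)
Move 4: P1 pit5 -> P1=[4,0,6,3,0,0](2) P2=[7,5,4,1,6,6](1)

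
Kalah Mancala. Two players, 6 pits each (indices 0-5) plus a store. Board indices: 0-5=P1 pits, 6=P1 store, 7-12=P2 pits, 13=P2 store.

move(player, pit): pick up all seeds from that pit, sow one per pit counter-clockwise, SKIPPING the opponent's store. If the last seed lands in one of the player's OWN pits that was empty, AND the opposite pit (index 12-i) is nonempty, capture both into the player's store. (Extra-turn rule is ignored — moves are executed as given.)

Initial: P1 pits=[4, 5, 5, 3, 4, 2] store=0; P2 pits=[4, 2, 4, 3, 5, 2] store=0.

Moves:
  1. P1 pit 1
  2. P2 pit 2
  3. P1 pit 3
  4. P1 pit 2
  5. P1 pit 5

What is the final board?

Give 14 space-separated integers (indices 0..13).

Answer: 4 0 0 1 7 0 4 7 4 1 5 6 3 1

Derivation:
Move 1: P1 pit1 -> P1=[4,0,6,4,5,3](1) P2=[4,2,4,3,5,2](0)
Move 2: P2 pit2 -> P1=[4,0,6,4,5,3](1) P2=[4,2,0,4,6,3](1)
Move 3: P1 pit3 -> P1=[4,0,6,0,6,4](2) P2=[5,2,0,4,6,3](1)
Move 4: P1 pit2 -> P1=[4,0,0,1,7,5](3) P2=[6,3,0,4,6,3](1)
Move 5: P1 pit5 -> P1=[4,0,0,1,7,0](4) P2=[7,4,1,5,6,3](1)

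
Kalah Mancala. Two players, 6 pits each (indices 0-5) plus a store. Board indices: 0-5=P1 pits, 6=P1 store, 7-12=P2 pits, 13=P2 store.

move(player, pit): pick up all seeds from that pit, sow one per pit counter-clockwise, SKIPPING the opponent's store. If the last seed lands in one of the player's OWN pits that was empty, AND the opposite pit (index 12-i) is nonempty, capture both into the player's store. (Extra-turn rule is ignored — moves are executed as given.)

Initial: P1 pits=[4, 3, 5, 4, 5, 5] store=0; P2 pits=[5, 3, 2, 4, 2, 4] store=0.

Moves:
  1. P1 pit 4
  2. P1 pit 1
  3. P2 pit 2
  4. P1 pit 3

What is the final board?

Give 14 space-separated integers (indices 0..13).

Answer: 4 0 6 0 1 7 7 7 1 0 5 3 5 0

Derivation:
Move 1: P1 pit4 -> P1=[4,3,5,4,0,6](1) P2=[6,4,3,4,2,4](0)
Move 2: P1 pit1 -> P1=[4,0,6,5,0,6](6) P2=[6,0,3,4,2,4](0)
Move 3: P2 pit2 -> P1=[4,0,6,5,0,6](6) P2=[6,0,0,5,3,5](0)
Move 4: P1 pit3 -> P1=[4,0,6,0,1,7](7) P2=[7,1,0,5,3,5](0)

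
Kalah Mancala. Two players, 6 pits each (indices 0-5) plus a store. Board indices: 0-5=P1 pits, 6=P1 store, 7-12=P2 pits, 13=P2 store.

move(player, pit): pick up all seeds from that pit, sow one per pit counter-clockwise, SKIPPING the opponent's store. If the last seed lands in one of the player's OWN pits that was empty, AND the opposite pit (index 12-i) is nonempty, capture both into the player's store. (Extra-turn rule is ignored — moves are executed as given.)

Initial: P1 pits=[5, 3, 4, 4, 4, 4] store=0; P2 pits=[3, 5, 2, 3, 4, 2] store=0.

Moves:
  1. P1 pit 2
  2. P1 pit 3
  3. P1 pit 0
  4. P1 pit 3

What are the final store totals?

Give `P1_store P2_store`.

Answer: 2 0

Derivation:
Move 1: P1 pit2 -> P1=[5,3,0,5,5,5](1) P2=[3,5,2,3,4,2](0)
Move 2: P1 pit3 -> P1=[5,3,0,0,6,6](2) P2=[4,6,2,3,4,2](0)
Move 3: P1 pit0 -> P1=[0,4,1,1,7,7](2) P2=[4,6,2,3,4,2](0)
Move 4: P1 pit3 -> P1=[0,4,1,0,8,7](2) P2=[4,6,2,3,4,2](0)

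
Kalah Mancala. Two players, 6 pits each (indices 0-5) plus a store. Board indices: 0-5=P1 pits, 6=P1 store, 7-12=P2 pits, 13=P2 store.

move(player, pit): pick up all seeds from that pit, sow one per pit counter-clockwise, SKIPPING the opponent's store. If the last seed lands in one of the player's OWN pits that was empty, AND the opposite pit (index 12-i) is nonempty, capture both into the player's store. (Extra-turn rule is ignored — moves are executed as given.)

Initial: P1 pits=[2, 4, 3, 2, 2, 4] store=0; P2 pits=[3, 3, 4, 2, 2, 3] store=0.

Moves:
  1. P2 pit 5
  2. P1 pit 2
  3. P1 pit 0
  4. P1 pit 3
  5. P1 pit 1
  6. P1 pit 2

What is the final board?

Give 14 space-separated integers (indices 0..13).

Answer: 0 0 0 2 6 7 2 5 3 4 2 2 0 1

Derivation:
Move 1: P2 pit5 -> P1=[3,5,3,2,2,4](0) P2=[3,3,4,2,2,0](1)
Move 2: P1 pit2 -> P1=[3,5,0,3,3,5](0) P2=[3,3,4,2,2,0](1)
Move 3: P1 pit0 -> P1=[0,6,1,4,3,5](0) P2=[3,3,4,2,2,0](1)
Move 4: P1 pit3 -> P1=[0,6,1,0,4,6](1) P2=[4,3,4,2,2,0](1)
Move 5: P1 pit1 -> P1=[0,0,2,1,5,7](2) P2=[5,3,4,2,2,0](1)
Move 6: P1 pit2 -> P1=[0,0,0,2,6,7](2) P2=[5,3,4,2,2,0](1)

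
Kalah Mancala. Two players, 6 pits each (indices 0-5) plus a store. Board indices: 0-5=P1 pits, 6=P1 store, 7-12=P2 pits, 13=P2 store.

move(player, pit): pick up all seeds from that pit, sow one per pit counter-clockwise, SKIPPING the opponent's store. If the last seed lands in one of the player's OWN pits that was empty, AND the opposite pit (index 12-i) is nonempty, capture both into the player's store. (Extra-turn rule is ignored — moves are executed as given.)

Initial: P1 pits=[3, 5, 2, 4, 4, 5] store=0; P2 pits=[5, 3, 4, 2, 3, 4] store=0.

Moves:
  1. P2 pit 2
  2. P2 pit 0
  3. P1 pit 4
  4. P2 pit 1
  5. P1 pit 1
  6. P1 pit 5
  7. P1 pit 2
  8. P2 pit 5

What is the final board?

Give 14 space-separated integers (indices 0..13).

Answer: 4 1 1 7 3 0 6 0 1 3 6 7 0 5

Derivation:
Move 1: P2 pit2 -> P1=[3,5,2,4,4,5](0) P2=[5,3,0,3,4,5](1)
Move 2: P2 pit0 -> P1=[3,5,2,4,4,5](0) P2=[0,4,1,4,5,6](1)
Move 3: P1 pit4 -> P1=[3,5,2,4,0,6](1) P2=[1,5,1,4,5,6](1)
Move 4: P2 pit1 -> P1=[3,5,2,4,0,6](1) P2=[1,0,2,5,6,7](2)
Move 5: P1 pit1 -> P1=[3,0,3,5,1,7](2) P2=[1,0,2,5,6,7](2)
Move 6: P1 pit5 -> P1=[3,0,3,5,1,0](3) P2=[2,1,3,6,7,8](2)
Move 7: P1 pit2 -> P1=[3,0,0,6,2,0](6) P2=[0,1,3,6,7,8](2)
Move 8: P2 pit5 -> P1=[4,1,1,7,3,0](6) P2=[0,1,3,6,7,0](5)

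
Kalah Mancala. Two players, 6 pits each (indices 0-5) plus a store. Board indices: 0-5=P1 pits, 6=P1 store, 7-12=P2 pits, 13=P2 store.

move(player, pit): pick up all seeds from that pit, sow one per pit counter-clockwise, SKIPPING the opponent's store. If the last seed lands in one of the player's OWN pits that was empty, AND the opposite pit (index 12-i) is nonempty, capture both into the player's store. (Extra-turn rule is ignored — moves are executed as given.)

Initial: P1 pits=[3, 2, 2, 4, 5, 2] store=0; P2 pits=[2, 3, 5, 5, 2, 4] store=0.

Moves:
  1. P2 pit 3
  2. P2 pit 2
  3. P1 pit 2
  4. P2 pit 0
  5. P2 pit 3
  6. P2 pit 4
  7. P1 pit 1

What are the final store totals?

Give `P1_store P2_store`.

Move 1: P2 pit3 -> P1=[4,3,2,4,5,2](0) P2=[2,3,5,0,3,5](1)
Move 2: P2 pit2 -> P1=[5,3,2,4,5,2](0) P2=[2,3,0,1,4,6](2)
Move 3: P1 pit2 -> P1=[5,3,0,5,6,2](0) P2=[2,3,0,1,4,6](2)
Move 4: P2 pit0 -> P1=[5,3,0,0,6,2](0) P2=[0,4,0,1,4,6](8)
Move 5: P2 pit3 -> P1=[5,3,0,0,6,2](0) P2=[0,4,0,0,5,6](8)
Move 6: P2 pit4 -> P1=[6,4,1,0,6,2](0) P2=[0,4,0,0,0,7](9)
Move 7: P1 pit1 -> P1=[6,0,2,1,7,3](0) P2=[0,4,0,0,0,7](9)

Answer: 0 9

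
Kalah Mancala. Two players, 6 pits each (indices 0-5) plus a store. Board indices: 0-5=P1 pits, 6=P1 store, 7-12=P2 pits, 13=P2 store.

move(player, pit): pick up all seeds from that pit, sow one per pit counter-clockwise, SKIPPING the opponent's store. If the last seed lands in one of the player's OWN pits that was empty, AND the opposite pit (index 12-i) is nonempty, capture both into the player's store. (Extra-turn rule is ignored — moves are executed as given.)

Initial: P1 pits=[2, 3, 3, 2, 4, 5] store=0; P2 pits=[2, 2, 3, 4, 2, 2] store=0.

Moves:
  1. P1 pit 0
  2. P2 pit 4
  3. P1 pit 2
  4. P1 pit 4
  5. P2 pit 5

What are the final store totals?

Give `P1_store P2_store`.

Move 1: P1 pit0 -> P1=[0,4,4,2,4,5](0) P2=[2,2,3,4,2,2](0)
Move 2: P2 pit4 -> P1=[0,4,4,2,4,5](0) P2=[2,2,3,4,0,3](1)
Move 3: P1 pit2 -> P1=[0,4,0,3,5,6](1) P2=[2,2,3,4,0,3](1)
Move 4: P1 pit4 -> P1=[0,4,0,3,0,7](2) P2=[3,3,4,4,0,3](1)
Move 5: P2 pit5 -> P1=[1,5,0,3,0,7](2) P2=[3,3,4,4,0,0](2)

Answer: 2 2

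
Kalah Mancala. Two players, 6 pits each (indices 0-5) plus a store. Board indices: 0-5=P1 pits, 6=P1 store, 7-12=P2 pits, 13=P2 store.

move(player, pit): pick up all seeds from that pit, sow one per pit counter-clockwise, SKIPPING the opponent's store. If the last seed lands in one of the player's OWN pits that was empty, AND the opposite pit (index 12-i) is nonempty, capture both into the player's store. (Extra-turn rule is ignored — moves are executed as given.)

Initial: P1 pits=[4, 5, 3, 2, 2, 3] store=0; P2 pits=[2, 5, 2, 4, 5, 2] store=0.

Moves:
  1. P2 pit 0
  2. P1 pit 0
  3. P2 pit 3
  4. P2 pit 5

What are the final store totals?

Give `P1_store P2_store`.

Answer: 0 2

Derivation:
Move 1: P2 pit0 -> P1=[4,5,3,2,2,3](0) P2=[0,6,3,4,5,2](0)
Move 2: P1 pit0 -> P1=[0,6,4,3,3,3](0) P2=[0,6,3,4,5,2](0)
Move 3: P2 pit3 -> P1=[1,6,4,3,3,3](0) P2=[0,6,3,0,6,3](1)
Move 4: P2 pit5 -> P1=[2,7,4,3,3,3](0) P2=[0,6,3,0,6,0](2)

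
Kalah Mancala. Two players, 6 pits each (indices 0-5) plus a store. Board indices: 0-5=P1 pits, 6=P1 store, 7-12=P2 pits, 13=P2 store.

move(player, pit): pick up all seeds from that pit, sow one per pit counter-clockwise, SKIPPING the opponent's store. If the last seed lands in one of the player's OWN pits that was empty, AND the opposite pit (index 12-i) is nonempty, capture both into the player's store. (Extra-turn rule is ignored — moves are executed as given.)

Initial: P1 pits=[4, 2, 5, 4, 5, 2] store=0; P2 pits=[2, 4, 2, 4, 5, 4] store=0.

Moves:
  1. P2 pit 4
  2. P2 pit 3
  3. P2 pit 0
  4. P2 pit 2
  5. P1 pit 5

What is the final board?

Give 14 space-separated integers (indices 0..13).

Answer: 6 3 6 4 5 0 1 1 5 0 1 2 7 2

Derivation:
Move 1: P2 pit4 -> P1=[5,3,6,4,5,2](0) P2=[2,4,2,4,0,5](1)
Move 2: P2 pit3 -> P1=[6,3,6,4,5,2](0) P2=[2,4,2,0,1,6](2)
Move 3: P2 pit0 -> P1=[6,3,6,4,5,2](0) P2=[0,5,3,0,1,6](2)
Move 4: P2 pit2 -> P1=[6,3,6,4,5,2](0) P2=[0,5,0,1,2,7](2)
Move 5: P1 pit5 -> P1=[6,3,6,4,5,0](1) P2=[1,5,0,1,2,7](2)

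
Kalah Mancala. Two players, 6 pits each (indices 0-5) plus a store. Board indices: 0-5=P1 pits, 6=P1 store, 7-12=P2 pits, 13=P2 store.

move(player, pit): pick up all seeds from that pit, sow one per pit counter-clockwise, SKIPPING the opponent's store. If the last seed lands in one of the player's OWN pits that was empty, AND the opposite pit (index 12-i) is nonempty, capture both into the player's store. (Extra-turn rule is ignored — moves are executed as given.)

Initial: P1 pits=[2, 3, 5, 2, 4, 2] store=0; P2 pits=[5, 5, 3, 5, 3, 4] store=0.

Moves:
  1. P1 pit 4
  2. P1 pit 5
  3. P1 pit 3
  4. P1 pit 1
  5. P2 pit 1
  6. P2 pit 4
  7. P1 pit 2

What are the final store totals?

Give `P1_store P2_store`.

Answer: 11 2

Derivation:
Move 1: P1 pit4 -> P1=[2,3,5,2,0,3](1) P2=[6,6,3,5,3,4](0)
Move 2: P1 pit5 -> P1=[2,3,5,2,0,0](2) P2=[7,7,3,5,3,4](0)
Move 3: P1 pit3 -> P1=[2,3,5,0,1,0](10) P2=[0,7,3,5,3,4](0)
Move 4: P1 pit1 -> P1=[2,0,6,1,2,0](10) P2=[0,7,3,5,3,4](0)
Move 5: P2 pit1 -> P1=[3,1,6,1,2,0](10) P2=[0,0,4,6,4,5](1)
Move 6: P2 pit4 -> P1=[4,2,6,1,2,0](10) P2=[0,0,4,6,0,6](2)
Move 7: P1 pit2 -> P1=[4,2,0,2,3,1](11) P2=[1,1,4,6,0,6](2)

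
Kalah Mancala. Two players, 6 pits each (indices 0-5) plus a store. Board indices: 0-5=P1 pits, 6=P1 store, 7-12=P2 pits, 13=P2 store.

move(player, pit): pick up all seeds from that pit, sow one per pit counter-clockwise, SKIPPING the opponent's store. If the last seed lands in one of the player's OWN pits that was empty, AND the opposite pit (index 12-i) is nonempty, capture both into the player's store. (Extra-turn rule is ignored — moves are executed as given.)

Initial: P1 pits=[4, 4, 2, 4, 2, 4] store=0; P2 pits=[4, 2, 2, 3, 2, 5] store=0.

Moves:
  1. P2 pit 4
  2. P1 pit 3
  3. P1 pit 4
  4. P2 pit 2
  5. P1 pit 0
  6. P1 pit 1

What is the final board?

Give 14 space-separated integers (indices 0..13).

Answer: 0 0 4 1 0 6 5 6 0 0 4 0 6 6

Derivation:
Move 1: P2 pit4 -> P1=[4,4,2,4,2,4](0) P2=[4,2,2,3,0,6](1)
Move 2: P1 pit3 -> P1=[4,4,2,0,3,5](1) P2=[5,2,2,3,0,6](1)
Move 3: P1 pit4 -> P1=[4,4,2,0,0,6](2) P2=[6,2,2,3,0,6](1)
Move 4: P2 pit2 -> P1=[4,0,2,0,0,6](2) P2=[6,2,0,4,0,6](6)
Move 5: P1 pit0 -> P1=[0,1,3,1,0,6](5) P2=[6,0,0,4,0,6](6)
Move 6: P1 pit1 -> P1=[0,0,4,1,0,6](5) P2=[6,0,0,4,0,6](6)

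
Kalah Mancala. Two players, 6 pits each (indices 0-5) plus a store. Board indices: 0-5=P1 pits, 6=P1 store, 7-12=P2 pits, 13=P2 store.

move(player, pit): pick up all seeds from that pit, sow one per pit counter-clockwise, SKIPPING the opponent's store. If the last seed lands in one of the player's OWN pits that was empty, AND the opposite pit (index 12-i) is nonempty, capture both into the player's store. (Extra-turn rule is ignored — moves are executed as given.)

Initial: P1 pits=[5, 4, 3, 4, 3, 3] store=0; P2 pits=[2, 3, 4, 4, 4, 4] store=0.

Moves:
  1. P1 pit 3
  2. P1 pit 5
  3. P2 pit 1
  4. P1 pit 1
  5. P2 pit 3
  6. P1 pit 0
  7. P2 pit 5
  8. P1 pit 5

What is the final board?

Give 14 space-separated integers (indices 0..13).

Answer: 1 3 6 3 7 0 9 0 0 6 0 6 0 2

Derivation:
Move 1: P1 pit3 -> P1=[5,4,3,0,4,4](1) P2=[3,3,4,4,4,4](0)
Move 2: P1 pit5 -> P1=[5,4,3,0,4,0](2) P2=[4,4,5,4,4,4](0)
Move 3: P2 pit1 -> P1=[5,4,3,0,4,0](2) P2=[4,0,6,5,5,5](0)
Move 4: P1 pit1 -> P1=[5,0,4,1,5,0](7) P2=[0,0,6,5,5,5](0)
Move 5: P2 pit3 -> P1=[6,1,4,1,5,0](7) P2=[0,0,6,0,6,6](1)
Move 6: P1 pit0 -> P1=[0,2,5,2,6,1](8) P2=[0,0,6,0,6,6](1)
Move 7: P2 pit5 -> P1=[1,3,6,3,7,1](8) P2=[0,0,6,0,6,0](2)
Move 8: P1 pit5 -> P1=[1,3,6,3,7,0](9) P2=[0,0,6,0,6,0](2)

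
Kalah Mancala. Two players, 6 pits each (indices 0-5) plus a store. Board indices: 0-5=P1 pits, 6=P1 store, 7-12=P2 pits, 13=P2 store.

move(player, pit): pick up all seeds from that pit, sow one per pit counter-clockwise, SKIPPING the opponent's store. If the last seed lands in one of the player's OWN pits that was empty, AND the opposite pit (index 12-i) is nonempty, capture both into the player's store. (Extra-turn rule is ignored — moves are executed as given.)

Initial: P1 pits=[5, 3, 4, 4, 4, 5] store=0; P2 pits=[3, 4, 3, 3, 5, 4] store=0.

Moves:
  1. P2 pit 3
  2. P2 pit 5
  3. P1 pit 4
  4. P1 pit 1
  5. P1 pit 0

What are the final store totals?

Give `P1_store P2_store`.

Move 1: P2 pit3 -> P1=[5,3,4,4,4,5](0) P2=[3,4,3,0,6,5](1)
Move 2: P2 pit5 -> P1=[6,4,5,5,4,5](0) P2=[3,4,3,0,6,0](2)
Move 3: P1 pit4 -> P1=[6,4,5,5,0,6](1) P2=[4,5,3,0,6,0](2)
Move 4: P1 pit1 -> P1=[6,0,6,6,1,7](1) P2=[4,5,3,0,6,0](2)
Move 5: P1 pit0 -> P1=[0,1,7,7,2,8](2) P2=[4,5,3,0,6,0](2)

Answer: 2 2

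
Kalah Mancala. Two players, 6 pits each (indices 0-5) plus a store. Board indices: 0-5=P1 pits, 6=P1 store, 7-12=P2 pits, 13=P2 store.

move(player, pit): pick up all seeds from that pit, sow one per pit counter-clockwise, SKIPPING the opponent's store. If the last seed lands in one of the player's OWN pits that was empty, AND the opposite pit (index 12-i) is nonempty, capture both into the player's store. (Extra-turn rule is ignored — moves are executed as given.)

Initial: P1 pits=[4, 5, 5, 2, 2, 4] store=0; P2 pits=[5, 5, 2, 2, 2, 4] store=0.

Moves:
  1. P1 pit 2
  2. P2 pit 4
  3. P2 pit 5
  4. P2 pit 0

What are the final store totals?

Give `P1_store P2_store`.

Answer: 1 3

Derivation:
Move 1: P1 pit2 -> P1=[4,5,0,3,3,5](1) P2=[6,5,2,2,2,4](0)
Move 2: P2 pit4 -> P1=[4,5,0,3,3,5](1) P2=[6,5,2,2,0,5](1)
Move 3: P2 pit5 -> P1=[5,6,1,4,3,5](1) P2=[6,5,2,2,0,0](2)
Move 4: P2 pit0 -> P1=[5,6,1,4,3,5](1) P2=[0,6,3,3,1,1](3)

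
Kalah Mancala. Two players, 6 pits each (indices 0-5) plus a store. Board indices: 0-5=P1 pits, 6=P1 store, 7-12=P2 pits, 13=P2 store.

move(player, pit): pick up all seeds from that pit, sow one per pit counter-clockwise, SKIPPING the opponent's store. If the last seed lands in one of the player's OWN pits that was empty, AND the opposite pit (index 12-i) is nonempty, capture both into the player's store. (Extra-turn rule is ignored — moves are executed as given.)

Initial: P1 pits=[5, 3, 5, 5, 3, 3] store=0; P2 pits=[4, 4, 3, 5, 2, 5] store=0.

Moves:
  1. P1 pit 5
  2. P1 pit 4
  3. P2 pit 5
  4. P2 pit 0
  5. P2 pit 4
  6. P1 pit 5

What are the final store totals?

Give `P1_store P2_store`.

Move 1: P1 pit5 -> P1=[5,3,5,5,3,0](1) P2=[5,5,3,5,2,5](0)
Move 2: P1 pit4 -> P1=[5,3,5,5,0,1](2) P2=[6,5,3,5,2,5](0)
Move 3: P2 pit5 -> P1=[6,4,6,6,0,1](2) P2=[6,5,3,5,2,0](1)
Move 4: P2 pit0 -> P1=[6,4,6,6,0,1](2) P2=[0,6,4,6,3,1](2)
Move 5: P2 pit4 -> P1=[7,4,6,6,0,1](2) P2=[0,6,4,6,0,2](3)
Move 6: P1 pit5 -> P1=[7,4,6,6,0,0](3) P2=[0,6,4,6,0,2](3)

Answer: 3 3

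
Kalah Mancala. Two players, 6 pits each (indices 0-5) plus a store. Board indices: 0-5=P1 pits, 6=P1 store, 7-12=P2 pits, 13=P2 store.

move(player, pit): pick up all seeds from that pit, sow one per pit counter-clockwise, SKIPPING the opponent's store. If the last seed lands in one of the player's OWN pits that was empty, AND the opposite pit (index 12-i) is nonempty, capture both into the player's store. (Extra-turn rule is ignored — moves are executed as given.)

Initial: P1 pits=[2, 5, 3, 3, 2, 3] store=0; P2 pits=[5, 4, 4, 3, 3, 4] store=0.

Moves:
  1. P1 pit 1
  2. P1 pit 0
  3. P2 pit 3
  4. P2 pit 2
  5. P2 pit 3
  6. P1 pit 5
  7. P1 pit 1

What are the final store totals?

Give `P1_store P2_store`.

Answer: 2 2

Derivation:
Move 1: P1 pit1 -> P1=[2,0,4,4,3,4](1) P2=[5,4,4,3,3,4](0)
Move 2: P1 pit0 -> P1=[0,1,5,4,3,4](1) P2=[5,4,4,3,3,4](0)
Move 3: P2 pit3 -> P1=[0,1,5,4,3,4](1) P2=[5,4,4,0,4,5](1)
Move 4: P2 pit2 -> P1=[0,1,5,4,3,4](1) P2=[5,4,0,1,5,6](2)
Move 5: P2 pit3 -> P1=[0,1,5,4,3,4](1) P2=[5,4,0,0,6,6](2)
Move 6: P1 pit5 -> P1=[0,1,5,4,3,0](2) P2=[6,5,1,0,6,6](2)
Move 7: P1 pit1 -> P1=[0,0,6,4,3,0](2) P2=[6,5,1,0,6,6](2)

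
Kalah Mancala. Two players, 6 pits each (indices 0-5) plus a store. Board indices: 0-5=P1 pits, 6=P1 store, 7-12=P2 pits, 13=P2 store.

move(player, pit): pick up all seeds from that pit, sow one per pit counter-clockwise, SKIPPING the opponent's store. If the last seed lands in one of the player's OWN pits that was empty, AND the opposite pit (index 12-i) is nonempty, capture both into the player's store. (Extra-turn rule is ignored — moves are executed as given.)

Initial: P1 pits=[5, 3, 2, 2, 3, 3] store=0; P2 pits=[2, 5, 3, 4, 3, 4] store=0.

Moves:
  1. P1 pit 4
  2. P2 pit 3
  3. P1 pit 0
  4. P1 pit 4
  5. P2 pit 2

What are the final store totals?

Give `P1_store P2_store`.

Answer: 2 1

Derivation:
Move 1: P1 pit4 -> P1=[5,3,2,2,0,4](1) P2=[3,5,3,4,3,4](0)
Move 2: P2 pit3 -> P1=[6,3,2,2,0,4](1) P2=[3,5,3,0,4,5](1)
Move 3: P1 pit0 -> P1=[0,4,3,3,1,5](2) P2=[3,5,3,0,4,5](1)
Move 4: P1 pit4 -> P1=[0,4,3,3,0,6](2) P2=[3,5,3,0,4,5](1)
Move 5: P2 pit2 -> P1=[0,4,3,3,0,6](2) P2=[3,5,0,1,5,6](1)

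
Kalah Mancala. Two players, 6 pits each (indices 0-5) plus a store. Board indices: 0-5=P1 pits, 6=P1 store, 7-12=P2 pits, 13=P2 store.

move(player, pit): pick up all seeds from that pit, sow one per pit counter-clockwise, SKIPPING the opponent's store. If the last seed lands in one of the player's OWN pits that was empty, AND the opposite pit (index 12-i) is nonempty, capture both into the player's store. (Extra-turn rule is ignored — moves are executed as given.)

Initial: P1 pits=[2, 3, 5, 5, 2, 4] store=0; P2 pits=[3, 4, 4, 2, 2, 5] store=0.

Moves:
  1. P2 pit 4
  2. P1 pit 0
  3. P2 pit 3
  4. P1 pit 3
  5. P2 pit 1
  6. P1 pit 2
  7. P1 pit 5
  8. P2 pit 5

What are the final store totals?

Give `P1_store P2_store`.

Answer: 3 3

Derivation:
Move 1: P2 pit4 -> P1=[2,3,5,5,2,4](0) P2=[3,4,4,2,0,6](1)
Move 2: P1 pit0 -> P1=[0,4,6,5,2,4](0) P2=[3,4,4,2,0,6](1)
Move 3: P2 pit3 -> P1=[0,4,6,5,2,4](0) P2=[3,4,4,0,1,7](1)
Move 4: P1 pit3 -> P1=[0,4,6,0,3,5](1) P2=[4,5,4,0,1,7](1)
Move 5: P2 pit1 -> P1=[0,4,6,0,3,5](1) P2=[4,0,5,1,2,8](2)
Move 6: P1 pit2 -> P1=[0,4,0,1,4,6](2) P2=[5,1,5,1,2,8](2)
Move 7: P1 pit5 -> P1=[0,4,0,1,4,0](3) P2=[6,2,6,2,3,8](2)
Move 8: P2 pit5 -> P1=[1,5,1,2,5,1](3) P2=[7,2,6,2,3,0](3)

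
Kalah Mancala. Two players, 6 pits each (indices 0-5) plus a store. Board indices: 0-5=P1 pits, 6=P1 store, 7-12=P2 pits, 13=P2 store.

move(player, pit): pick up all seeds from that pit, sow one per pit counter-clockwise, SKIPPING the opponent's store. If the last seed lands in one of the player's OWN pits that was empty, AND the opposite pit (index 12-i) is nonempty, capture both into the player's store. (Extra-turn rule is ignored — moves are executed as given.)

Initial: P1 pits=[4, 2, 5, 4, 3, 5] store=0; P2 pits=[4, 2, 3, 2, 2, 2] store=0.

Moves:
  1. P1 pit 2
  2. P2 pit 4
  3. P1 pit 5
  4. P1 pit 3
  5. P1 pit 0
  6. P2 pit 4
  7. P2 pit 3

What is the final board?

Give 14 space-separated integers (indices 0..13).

Move 1: P1 pit2 -> P1=[4,2,0,5,4,6](1) P2=[5,2,3,2,2,2](0)
Move 2: P2 pit4 -> P1=[4,2,0,5,4,6](1) P2=[5,2,3,2,0,3](1)
Move 3: P1 pit5 -> P1=[4,2,0,5,4,0](2) P2=[6,3,4,3,1,3](1)
Move 4: P1 pit3 -> P1=[4,2,0,0,5,1](3) P2=[7,4,4,3,1,3](1)
Move 5: P1 pit0 -> P1=[0,3,1,1,6,1](3) P2=[7,4,4,3,1,3](1)
Move 6: P2 pit4 -> P1=[0,3,1,1,6,1](3) P2=[7,4,4,3,0,4](1)
Move 7: P2 pit3 -> P1=[0,3,1,1,6,1](3) P2=[7,4,4,0,1,5](2)

Answer: 0 3 1 1 6 1 3 7 4 4 0 1 5 2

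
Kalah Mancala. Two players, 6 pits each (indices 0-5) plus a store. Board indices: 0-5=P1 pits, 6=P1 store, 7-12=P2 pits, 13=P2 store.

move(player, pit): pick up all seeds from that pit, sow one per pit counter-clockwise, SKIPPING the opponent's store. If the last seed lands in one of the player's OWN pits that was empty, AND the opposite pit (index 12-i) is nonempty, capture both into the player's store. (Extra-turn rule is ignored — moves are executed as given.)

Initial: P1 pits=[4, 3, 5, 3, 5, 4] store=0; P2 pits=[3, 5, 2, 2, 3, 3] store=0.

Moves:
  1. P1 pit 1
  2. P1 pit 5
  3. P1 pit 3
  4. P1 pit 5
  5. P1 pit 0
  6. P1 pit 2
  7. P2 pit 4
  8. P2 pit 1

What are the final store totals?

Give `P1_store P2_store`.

Move 1: P1 pit1 -> P1=[4,0,6,4,6,4](0) P2=[3,5,2,2,3,3](0)
Move 2: P1 pit5 -> P1=[4,0,6,4,6,0](1) P2=[4,6,3,2,3,3](0)
Move 3: P1 pit3 -> P1=[4,0,6,0,7,1](2) P2=[5,6,3,2,3,3](0)
Move 4: P1 pit5 -> P1=[4,0,6,0,7,0](3) P2=[5,6,3,2,3,3](0)
Move 5: P1 pit0 -> P1=[0,1,7,1,8,0](3) P2=[5,6,3,2,3,3](0)
Move 6: P1 pit2 -> P1=[0,1,0,2,9,1](4) P2=[6,7,4,2,3,3](0)
Move 7: P2 pit4 -> P1=[1,1,0,2,9,1](4) P2=[6,7,4,2,0,4](1)
Move 8: P2 pit1 -> P1=[2,2,0,2,9,1](4) P2=[6,0,5,3,1,5](2)

Answer: 4 2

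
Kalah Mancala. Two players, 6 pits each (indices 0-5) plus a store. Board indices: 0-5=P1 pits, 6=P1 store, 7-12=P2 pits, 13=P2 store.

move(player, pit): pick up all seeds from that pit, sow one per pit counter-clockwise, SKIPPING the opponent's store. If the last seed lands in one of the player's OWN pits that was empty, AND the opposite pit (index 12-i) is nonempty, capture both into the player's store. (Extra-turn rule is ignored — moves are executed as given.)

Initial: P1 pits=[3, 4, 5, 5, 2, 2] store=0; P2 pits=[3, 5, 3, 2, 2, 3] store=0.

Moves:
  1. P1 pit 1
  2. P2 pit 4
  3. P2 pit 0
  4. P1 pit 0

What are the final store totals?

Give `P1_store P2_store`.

Move 1: P1 pit1 -> P1=[3,0,6,6,3,3](0) P2=[3,5,3,2,2,3](0)
Move 2: P2 pit4 -> P1=[3,0,6,6,3,3](0) P2=[3,5,3,2,0,4](1)
Move 3: P2 pit0 -> P1=[3,0,6,6,3,3](0) P2=[0,6,4,3,0,4](1)
Move 4: P1 pit0 -> P1=[0,1,7,7,3,3](0) P2=[0,6,4,3,0,4](1)

Answer: 0 1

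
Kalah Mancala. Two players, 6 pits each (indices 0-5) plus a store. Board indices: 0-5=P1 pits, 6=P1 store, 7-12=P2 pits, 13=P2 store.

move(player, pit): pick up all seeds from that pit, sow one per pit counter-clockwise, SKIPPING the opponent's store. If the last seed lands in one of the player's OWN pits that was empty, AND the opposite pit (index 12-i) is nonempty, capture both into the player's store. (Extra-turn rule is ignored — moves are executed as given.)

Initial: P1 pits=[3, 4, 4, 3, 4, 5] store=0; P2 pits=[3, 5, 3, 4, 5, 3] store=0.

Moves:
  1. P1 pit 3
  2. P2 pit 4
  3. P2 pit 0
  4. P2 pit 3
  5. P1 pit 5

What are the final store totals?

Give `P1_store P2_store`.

Answer: 2 2

Derivation:
Move 1: P1 pit3 -> P1=[3,4,4,0,5,6](1) P2=[3,5,3,4,5,3](0)
Move 2: P2 pit4 -> P1=[4,5,5,0,5,6](1) P2=[3,5,3,4,0,4](1)
Move 3: P2 pit0 -> P1=[4,5,5,0,5,6](1) P2=[0,6,4,5,0,4](1)
Move 4: P2 pit3 -> P1=[5,6,5,0,5,6](1) P2=[0,6,4,0,1,5](2)
Move 5: P1 pit5 -> P1=[5,6,5,0,5,0](2) P2=[1,7,5,1,2,5](2)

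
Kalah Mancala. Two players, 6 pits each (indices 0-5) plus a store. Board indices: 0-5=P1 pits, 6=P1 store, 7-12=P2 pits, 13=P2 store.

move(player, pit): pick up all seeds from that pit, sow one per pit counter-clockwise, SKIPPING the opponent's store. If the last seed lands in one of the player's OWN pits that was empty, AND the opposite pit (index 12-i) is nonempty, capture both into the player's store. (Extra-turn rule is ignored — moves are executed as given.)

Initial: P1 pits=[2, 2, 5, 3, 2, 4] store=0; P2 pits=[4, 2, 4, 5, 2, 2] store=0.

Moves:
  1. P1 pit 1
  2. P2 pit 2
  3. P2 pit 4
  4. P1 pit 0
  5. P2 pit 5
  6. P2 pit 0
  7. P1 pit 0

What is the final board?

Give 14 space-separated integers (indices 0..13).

Move 1: P1 pit1 -> P1=[2,0,6,4,2,4](0) P2=[4,2,4,5,2,2](0)
Move 2: P2 pit2 -> P1=[2,0,6,4,2,4](0) P2=[4,2,0,6,3,3](1)
Move 3: P2 pit4 -> P1=[3,0,6,4,2,4](0) P2=[4,2,0,6,0,4](2)
Move 4: P1 pit0 -> P1=[0,1,7,5,2,4](0) P2=[4,2,0,6,0,4](2)
Move 5: P2 pit5 -> P1=[1,2,8,5,2,4](0) P2=[4,2,0,6,0,0](3)
Move 6: P2 pit0 -> P1=[1,0,8,5,2,4](0) P2=[0,3,1,7,0,0](6)
Move 7: P1 pit0 -> P1=[0,1,8,5,2,4](0) P2=[0,3,1,7,0,0](6)

Answer: 0 1 8 5 2 4 0 0 3 1 7 0 0 6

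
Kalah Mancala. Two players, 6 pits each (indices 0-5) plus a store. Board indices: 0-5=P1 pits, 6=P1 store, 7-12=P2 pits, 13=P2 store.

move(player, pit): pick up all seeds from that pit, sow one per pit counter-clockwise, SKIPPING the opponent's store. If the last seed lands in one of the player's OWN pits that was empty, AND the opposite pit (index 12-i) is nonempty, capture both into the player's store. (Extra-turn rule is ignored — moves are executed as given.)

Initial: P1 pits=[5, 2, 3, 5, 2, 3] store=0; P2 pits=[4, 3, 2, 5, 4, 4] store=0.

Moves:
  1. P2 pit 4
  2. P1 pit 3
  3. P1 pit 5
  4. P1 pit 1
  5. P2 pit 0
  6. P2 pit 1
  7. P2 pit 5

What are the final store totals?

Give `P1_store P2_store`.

Answer: 2 4

Derivation:
Move 1: P2 pit4 -> P1=[6,3,3,5,2,3](0) P2=[4,3,2,5,0,5](1)
Move 2: P1 pit3 -> P1=[6,3,3,0,3,4](1) P2=[5,4,2,5,0,5](1)
Move 3: P1 pit5 -> P1=[6,3,3,0,3,0](2) P2=[6,5,3,5,0,5](1)
Move 4: P1 pit1 -> P1=[6,0,4,1,4,0](2) P2=[6,5,3,5,0,5](1)
Move 5: P2 pit0 -> P1=[6,0,4,1,4,0](2) P2=[0,6,4,6,1,6](2)
Move 6: P2 pit1 -> P1=[7,0,4,1,4,0](2) P2=[0,0,5,7,2,7](3)
Move 7: P2 pit5 -> P1=[8,1,5,2,5,1](2) P2=[0,0,5,7,2,0](4)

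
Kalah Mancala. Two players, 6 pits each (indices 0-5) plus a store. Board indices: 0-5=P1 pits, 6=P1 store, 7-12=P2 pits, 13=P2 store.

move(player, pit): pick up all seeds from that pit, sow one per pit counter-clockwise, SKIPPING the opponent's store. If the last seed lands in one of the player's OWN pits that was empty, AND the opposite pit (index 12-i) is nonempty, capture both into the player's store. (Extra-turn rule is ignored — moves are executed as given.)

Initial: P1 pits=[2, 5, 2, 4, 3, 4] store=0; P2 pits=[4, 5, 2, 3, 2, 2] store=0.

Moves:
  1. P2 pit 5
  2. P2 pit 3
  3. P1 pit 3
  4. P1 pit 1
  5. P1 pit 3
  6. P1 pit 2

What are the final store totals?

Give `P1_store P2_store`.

Move 1: P2 pit5 -> P1=[3,5,2,4,3,4](0) P2=[4,5,2,3,2,0](1)
Move 2: P2 pit3 -> P1=[3,5,2,4,3,4](0) P2=[4,5,2,0,3,1](2)
Move 3: P1 pit3 -> P1=[3,5,2,0,4,5](1) P2=[5,5,2,0,3,1](2)
Move 4: P1 pit1 -> P1=[3,0,3,1,5,6](2) P2=[5,5,2,0,3,1](2)
Move 5: P1 pit3 -> P1=[3,0,3,0,6,6](2) P2=[5,5,2,0,3,1](2)
Move 6: P1 pit2 -> P1=[3,0,0,1,7,7](2) P2=[5,5,2,0,3,1](2)

Answer: 2 2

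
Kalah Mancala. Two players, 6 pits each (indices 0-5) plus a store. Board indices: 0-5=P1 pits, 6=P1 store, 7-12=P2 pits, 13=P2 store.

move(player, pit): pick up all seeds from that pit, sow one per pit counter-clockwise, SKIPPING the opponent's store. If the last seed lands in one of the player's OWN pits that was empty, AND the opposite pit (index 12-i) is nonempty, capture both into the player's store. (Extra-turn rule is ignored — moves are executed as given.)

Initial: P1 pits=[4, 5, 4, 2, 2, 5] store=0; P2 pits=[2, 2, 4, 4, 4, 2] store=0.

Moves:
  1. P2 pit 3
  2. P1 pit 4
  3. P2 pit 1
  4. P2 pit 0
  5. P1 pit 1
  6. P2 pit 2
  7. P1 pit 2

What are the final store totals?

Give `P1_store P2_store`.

Move 1: P2 pit3 -> P1=[5,5,4,2,2,5](0) P2=[2,2,4,0,5,3](1)
Move 2: P1 pit4 -> P1=[5,5,4,2,0,6](1) P2=[2,2,4,0,5,3](1)
Move 3: P2 pit1 -> P1=[5,5,0,2,0,6](1) P2=[2,0,5,0,5,3](6)
Move 4: P2 pit0 -> P1=[5,5,0,2,0,6](1) P2=[0,1,6,0,5,3](6)
Move 5: P1 pit1 -> P1=[5,0,1,3,1,7](2) P2=[0,1,6,0,5,3](6)
Move 6: P2 pit2 -> P1=[6,1,1,3,1,7](2) P2=[0,1,0,1,6,4](7)
Move 7: P1 pit2 -> P1=[6,1,0,4,1,7](2) P2=[0,1,0,1,6,4](7)

Answer: 2 7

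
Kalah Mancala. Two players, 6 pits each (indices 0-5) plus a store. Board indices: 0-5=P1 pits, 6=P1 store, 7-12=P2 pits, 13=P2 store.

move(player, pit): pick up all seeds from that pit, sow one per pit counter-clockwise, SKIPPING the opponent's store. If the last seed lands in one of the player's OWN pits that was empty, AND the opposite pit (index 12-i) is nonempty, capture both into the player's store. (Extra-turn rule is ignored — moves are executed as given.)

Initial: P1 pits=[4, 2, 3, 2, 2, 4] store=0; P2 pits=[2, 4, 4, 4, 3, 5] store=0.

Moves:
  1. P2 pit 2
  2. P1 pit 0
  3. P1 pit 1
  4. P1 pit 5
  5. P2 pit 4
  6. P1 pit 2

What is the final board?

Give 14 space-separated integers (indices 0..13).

Answer: 1 1 0 5 5 1 2 4 5 1 5 0 7 2

Derivation:
Move 1: P2 pit2 -> P1=[4,2,3,2,2,4](0) P2=[2,4,0,5,4,6](1)
Move 2: P1 pit0 -> P1=[0,3,4,3,3,4](0) P2=[2,4,0,5,4,6](1)
Move 3: P1 pit1 -> P1=[0,0,5,4,4,4](0) P2=[2,4,0,5,4,6](1)
Move 4: P1 pit5 -> P1=[0,0,5,4,4,0](1) P2=[3,5,1,5,4,6](1)
Move 5: P2 pit4 -> P1=[1,1,5,4,4,0](1) P2=[3,5,1,5,0,7](2)
Move 6: P1 pit2 -> P1=[1,1,0,5,5,1](2) P2=[4,5,1,5,0,7](2)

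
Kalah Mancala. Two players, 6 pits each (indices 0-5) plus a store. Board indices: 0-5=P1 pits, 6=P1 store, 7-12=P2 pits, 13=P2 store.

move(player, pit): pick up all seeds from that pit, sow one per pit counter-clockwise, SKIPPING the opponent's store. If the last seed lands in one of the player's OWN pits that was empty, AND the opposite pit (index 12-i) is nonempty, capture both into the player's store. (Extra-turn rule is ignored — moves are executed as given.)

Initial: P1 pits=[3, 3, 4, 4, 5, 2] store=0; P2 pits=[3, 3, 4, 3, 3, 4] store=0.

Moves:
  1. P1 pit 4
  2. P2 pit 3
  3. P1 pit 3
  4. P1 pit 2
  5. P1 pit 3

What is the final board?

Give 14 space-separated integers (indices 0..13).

Answer: 3 3 0 0 3 5 3 5 4 5 0 4 5 1

Derivation:
Move 1: P1 pit4 -> P1=[3,3,4,4,0,3](1) P2=[4,4,5,3,3,4](0)
Move 2: P2 pit3 -> P1=[3,3,4,4,0,3](1) P2=[4,4,5,0,4,5](1)
Move 3: P1 pit3 -> P1=[3,3,4,0,1,4](2) P2=[5,4,5,0,4,5](1)
Move 4: P1 pit2 -> P1=[3,3,0,1,2,5](3) P2=[5,4,5,0,4,5](1)
Move 5: P1 pit3 -> P1=[3,3,0,0,3,5](3) P2=[5,4,5,0,4,5](1)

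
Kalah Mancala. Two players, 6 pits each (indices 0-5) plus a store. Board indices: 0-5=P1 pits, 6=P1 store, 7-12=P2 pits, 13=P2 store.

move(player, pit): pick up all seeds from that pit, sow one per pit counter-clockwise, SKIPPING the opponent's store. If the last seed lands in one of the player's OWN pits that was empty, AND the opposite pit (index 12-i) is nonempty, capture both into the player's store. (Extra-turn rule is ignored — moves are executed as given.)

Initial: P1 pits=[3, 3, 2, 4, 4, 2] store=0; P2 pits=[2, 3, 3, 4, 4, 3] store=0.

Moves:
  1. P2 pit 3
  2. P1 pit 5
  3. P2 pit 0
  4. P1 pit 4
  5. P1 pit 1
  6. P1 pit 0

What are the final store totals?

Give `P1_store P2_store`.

Move 1: P2 pit3 -> P1=[4,3,2,4,4,2](0) P2=[2,3,3,0,5,4](1)
Move 2: P1 pit5 -> P1=[4,3,2,4,4,0](1) P2=[3,3,3,0,5,4](1)
Move 3: P2 pit0 -> P1=[4,3,0,4,4,0](1) P2=[0,4,4,0,5,4](4)
Move 4: P1 pit4 -> P1=[4,3,0,4,0,1](2) P2=[1,5,4,0,5,4](4)
Move 5: P1 pit1 -> P1=[4,0,1,5,0,1](8) P2=[1,0,4,0,5,4](4)
Move 6: P1 pit0 -> P1=[0,1,2,6,1,1](8) P2=[1,0,4,0,5,4](4)

Answer: 8 4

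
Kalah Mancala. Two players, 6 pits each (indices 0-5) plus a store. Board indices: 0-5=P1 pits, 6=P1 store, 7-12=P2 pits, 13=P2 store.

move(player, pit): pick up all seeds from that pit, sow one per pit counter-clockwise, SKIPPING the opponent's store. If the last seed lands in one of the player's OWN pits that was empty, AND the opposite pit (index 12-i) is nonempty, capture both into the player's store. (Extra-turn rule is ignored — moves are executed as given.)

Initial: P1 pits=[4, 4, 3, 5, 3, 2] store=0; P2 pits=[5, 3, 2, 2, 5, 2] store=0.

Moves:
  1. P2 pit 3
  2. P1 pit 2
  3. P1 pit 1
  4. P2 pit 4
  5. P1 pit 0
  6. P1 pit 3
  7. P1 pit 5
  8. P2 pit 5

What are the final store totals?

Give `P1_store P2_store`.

Answer: 2 2

Derivation:
Move 1: P2 pit3 -> P1=[4,4,3,5,3,2](0) P2=[5,3,2,0,6,3](0)
Move 2: P1 pit2 -> P1=[4,4,0,6,4,3](0) P2=[5,3,2,0,6,3](0)
Move 3: P1 pit1 -> P1=[4,0,1,7,5,4](0) P2=[5,3,2,0,6,3](0)
Move 4: P2 pit4 -> P1=[5,1,2,8,5,4](0) P2=[5,3,2,0,0,4](1)
Move 5: P1 pit0 -> P1=[0,2,3,9,6,5](0) P2=[5,3,2,0,0,4](1)
Move 6: P1 pit3 -> P1=[0,2,3,0,7,6](1) P2=[6,4,3,1,1,5](1)
Move 7: P1 pit5 -> P1=[0,2,3,0,7,0](2) P2=[7,5,4,2,2,5](1)
Move 8: P2 pit5 -> P1=[1,3,4,1,7,0](2) P2=[7,5,4,2,2,0](2)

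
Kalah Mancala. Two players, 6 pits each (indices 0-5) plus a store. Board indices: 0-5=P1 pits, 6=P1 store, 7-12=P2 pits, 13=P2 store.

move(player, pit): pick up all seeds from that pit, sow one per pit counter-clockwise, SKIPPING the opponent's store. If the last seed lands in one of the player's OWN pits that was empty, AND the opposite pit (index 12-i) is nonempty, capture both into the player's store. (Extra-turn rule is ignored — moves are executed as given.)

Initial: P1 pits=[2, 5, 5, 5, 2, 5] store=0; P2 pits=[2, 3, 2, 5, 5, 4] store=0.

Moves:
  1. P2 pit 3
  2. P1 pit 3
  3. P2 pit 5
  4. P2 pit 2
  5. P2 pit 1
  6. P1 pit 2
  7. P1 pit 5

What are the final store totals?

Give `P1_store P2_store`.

Move 1: P2 pit3 -> P1=[3,6,5,5,2,5](0) P2=[2,3,2,0,6,5](1)
Move 2: P1 pit3 -> P1=[3,6,5,0,3,6](1) P2=[3,4,2,0,6,5](1)
Move 3: P2 pit5 -> P1=[4,7,6,1,3,6](1) P2=[3,4,2,0,6,0](2)
Move 4: P2 pit2 -> P1=[4,7,6,1,3,6](1) P2=[3,4,0,1,7,0](2)
Move 5: P2 pit1 -> P1=[0,7,6,1,3,6](1) P2=[3,0,1,2,8,0](7)
Move 6: P1 pit2 -> P1=[0,7,0,2,4,7](2) P2=[4,1,1,2,8,0](7)
Move 7: P1 pit5 -> P1=[0,7,0,2,4,0](3) P2=[5,2,2,3,9,1](7)

Answer: 3 7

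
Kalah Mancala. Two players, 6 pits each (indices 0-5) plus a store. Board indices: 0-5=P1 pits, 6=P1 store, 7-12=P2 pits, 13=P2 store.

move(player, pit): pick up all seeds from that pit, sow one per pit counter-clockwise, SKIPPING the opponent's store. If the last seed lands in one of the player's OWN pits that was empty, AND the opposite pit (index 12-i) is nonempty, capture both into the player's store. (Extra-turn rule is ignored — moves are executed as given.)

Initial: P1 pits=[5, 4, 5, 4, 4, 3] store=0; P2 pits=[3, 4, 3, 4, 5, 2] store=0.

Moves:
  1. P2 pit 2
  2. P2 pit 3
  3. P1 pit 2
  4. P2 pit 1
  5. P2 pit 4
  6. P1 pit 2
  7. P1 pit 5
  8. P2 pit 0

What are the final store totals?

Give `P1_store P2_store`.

Move 1: P2 pit2 -> P1=[5,4,5,4,4,3](0) P2=[3,4,0,5,6,3](0)
Move 2: P2 pit3 -> P1=[6,5,5,4,4,3](0) P2=[3,4,0,0,7,4](1)
Move 3: P1 pit2 -> P1=[6,5,0,5,5,4](1) P2=[4,4,0,0,7,4](1)
Move 4: P2 pit1 -> P1=[6,5,0,5,5,4](1) P2=[4,0,1,1,8,5](1)
Move 5: P2 pit4 -> P1=[7,6,1,6,6,5](1) P2=[4,0,1,1,0,6](2)
Move 6: P1 pit2 -> P1=[7,6,0,7,6,5](1) P2=[4,0,1,1,0,6](2)
Move 7: P1 pit5 -> P1=[7,6,0,7,6,0](2) P2=[5,1,2,2,0,6](2)
Move 8: P2 pit0 -> P1=[7,6,0,7,6,0](2) P2=[0,2,3,3,1,7](2)

Answer: 2 2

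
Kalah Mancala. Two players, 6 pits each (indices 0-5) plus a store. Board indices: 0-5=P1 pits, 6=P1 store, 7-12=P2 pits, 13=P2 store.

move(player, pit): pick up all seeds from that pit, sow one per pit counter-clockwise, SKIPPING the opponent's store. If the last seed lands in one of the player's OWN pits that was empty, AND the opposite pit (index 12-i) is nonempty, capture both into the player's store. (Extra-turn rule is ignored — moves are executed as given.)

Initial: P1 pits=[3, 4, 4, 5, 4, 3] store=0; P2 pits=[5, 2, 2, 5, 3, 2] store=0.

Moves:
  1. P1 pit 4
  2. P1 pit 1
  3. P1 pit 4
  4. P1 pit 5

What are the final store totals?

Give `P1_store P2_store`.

Answer: 2 0

Derivation:
Move 1: P1 pit4 -> P1=[3,4,4,5,0,4](1) P2=[6,3,2,5,3,2](0)
Move 2: P1 pit1 -> P1=[3,0,5,6,1,5](1) P2=[6,3,2,5,3,2](0)
Move 3: P1 pit4 -> P1=[3,0,5,6,0,6](1) P2=[6,3,2,5,3,2](0)
Move 4: P1 pit5 -> P1=[3,0,5,6,0,0](2) P2=[7,4,3,6,4,2](0)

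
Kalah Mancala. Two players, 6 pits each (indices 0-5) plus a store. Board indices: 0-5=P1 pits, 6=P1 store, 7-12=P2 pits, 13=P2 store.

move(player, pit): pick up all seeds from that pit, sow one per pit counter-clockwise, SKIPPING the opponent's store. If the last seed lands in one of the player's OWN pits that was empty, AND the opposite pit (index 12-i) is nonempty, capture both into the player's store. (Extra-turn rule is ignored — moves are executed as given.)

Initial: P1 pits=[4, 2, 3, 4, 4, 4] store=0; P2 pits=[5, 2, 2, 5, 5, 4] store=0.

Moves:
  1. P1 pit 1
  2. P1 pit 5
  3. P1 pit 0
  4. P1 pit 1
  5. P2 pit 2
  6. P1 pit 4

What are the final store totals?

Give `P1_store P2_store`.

Move 1: P1 pit1 -> P1=[4,0,4,5,4,4](0) P2=[5,2,2,5,5,4](0)
Move 2: P1 pit5 -> P1=[4,0,4,5,4,0](1) P2=[6,3,3,5,5,4](0)
Move 3: P1 pit0 -> P1=[0,1,5,6,5,0](1) P2=[6,3,3,5,5,4](0)
Move 4: P1 pit1 -> P1=[0,0,6,6,5,0](1) P2=[6,3,3,5,5,4](0)
Move 5: P2 pit2 -> P1=[0,0,6,6,5,0](1) P2=[6,3,0,6,6,5](0)
Move 6: P1 pit4 -> P1=[0,0,6,6,0,1](2) P2=[7,4,1,6,6,5](0)

Answer: 2 0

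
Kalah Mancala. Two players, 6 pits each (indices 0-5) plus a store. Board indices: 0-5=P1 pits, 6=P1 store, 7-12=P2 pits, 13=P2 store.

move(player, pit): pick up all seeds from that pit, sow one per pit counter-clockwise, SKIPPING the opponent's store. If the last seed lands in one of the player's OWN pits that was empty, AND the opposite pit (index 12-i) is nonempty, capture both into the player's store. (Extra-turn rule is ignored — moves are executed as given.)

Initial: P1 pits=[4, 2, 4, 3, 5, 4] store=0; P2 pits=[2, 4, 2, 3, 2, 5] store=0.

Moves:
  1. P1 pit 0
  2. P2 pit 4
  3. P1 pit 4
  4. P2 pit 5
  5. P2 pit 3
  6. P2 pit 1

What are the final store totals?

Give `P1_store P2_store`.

Move 1: P1 pit0 -> P1=[0,3,5,4,6,4](0) P2=[2,4,2,3,2,5](0)
Move 2: P2 pit4 -> P1=[0,3,5,4,6,4](0) P2=[2,4,2,3,0,6](1)
Move 3: P1 pit4 -> P1=[0,3,5,4,0,5](1) P2=[3,5,3,4,0,6](1)
Move 4: P2 pit5 -> P1=[1,4,6,5,1,5](1) P2=[3,5,3,4,0,0](2)
Move 5: P2 pit3 -> P1=[2,4,6,5,1,5](1) P2=[3,5,3,0,1,1](3)
Move 6: P2 pit1 -> P1=[2,4,6,5,1,5](1) P2=[3,0,4,1,2,2](4)

Answer: 1 4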